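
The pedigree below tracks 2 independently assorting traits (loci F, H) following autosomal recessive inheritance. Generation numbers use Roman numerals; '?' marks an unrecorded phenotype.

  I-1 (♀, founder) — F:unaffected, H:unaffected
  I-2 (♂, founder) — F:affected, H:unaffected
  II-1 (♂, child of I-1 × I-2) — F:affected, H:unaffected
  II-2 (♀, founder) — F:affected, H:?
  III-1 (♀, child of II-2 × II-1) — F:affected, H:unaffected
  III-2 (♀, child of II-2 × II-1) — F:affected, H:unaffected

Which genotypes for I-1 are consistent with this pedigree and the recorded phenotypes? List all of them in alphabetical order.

F/I-1 un ·: Ff
F/I-2 aff ·: ff
F/II-1 aff I-1×I-2: ff
F/II-2 aff ·: ff
F/III-1 aff II-2×II-1: ff
F/III-2 aff II-2×II-1: ff
⇒ F over [I-1,I-2,II-1,II-2,III-1,III-2]: 1 consistent
H/I-1 un ·: HH|Hh
H/I-2 un ·: HH|Hh
H/II-1 un I-1×I-2: HH|Hh
H/II-2 ? ·: HH|Hh|hh
H/III-1 un II-2×II-1: HH|Hh
H/III-2 un II-2×II-1: HH|Hh
⇒ H over [I-1,I-2,II-1,II-2,III-1,III-2]: 51 consistent

I-1 ∈ {Ff HH, Ff Hh}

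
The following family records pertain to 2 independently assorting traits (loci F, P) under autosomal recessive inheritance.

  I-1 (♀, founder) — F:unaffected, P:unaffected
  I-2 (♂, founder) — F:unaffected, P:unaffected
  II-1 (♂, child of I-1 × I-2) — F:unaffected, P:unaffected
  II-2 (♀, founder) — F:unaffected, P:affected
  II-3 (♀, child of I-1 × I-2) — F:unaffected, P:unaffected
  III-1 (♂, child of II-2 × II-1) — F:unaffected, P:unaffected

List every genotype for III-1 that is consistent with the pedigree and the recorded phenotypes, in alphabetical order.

III-1 ∈ {FF Pp, Ff Pp}

F/I-1 un ·: FF|Ff
F/I-2 un ·: FF|Ff
F/II-1 un I-1×I-2: FF|Ff
F/II-2 un ·: FF|Ff
F/II-3 un I-1×I-2: FF|Ff
F/III-1 un II-2×II-1: FF|Ff
⇒ F over [I-1,I-2,II-1,II-2,II-3,III-1]: 45 consistent
P/I-1 un ·: PP|Pp
P/I-2 un ·: PP|Pp
P/II-1 un I-1×I-2: PP|Pp
P/II-2 aff ·: pp
P/II-3 un I-1×I-2: PP|Pp
P/III-1 un II-2×II-1: Pp
⇒ P over [I-1,I-2,II-1,II-2,II-3,III-1]: 13 consistent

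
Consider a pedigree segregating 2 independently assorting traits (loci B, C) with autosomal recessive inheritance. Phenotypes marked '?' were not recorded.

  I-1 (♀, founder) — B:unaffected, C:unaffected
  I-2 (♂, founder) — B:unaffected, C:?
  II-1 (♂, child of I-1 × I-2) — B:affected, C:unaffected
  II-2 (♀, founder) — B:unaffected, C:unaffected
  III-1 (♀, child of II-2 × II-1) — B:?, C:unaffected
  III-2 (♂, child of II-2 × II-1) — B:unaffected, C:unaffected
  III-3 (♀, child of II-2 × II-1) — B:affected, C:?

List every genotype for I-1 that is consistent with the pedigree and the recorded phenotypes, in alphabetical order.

B/I-1 un ·: Bb
B/I-2 un ·: Bb
B/II-1 aff I-1×I-2: bb
B/II-2 un ·: Bb
B/III-1 ? II-2×II-1: Bb|bb
B/III-2 un II-2×II-1: Bb
B/III-3 aff II-2×II-1: bb
⇒ B over [I-1,I-2,II-1,II-2,III-1,III-2,III-3]: 2 consistent
C/I-1 un ·: CC|Cc
C/I-2 ? ·: CC|Cc|cc
C/II-1 un I-1×I-2: CC|Cc
C/II-2 un ·: CC|Cc
C/III-1 un II-2×II-1: CC|Cc
C/III-2 un II-2×II-1: CC|Cc
C/III-3 ? II-2×II-1: CC|Cc|cc
⇒ C over [I-1,I-2,II-1,II-2,III-1,III-2,III-3]: 136 consistent

I-1 ∈ {Bb CC, Bb Cc}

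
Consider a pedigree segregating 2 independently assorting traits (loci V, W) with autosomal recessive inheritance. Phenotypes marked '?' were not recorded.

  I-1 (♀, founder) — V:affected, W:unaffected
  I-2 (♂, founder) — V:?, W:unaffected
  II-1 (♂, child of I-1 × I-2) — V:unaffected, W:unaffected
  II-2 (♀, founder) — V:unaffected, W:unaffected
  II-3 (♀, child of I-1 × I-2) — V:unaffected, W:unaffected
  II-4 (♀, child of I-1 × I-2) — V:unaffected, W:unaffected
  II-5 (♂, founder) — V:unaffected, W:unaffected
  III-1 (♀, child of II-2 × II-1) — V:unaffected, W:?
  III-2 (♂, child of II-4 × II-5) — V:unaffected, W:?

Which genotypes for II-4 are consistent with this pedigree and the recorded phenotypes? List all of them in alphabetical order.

V/I-1 aff ·: vv
V/I-2 ? ·: VV|Vv
V/II-1 un I-1×I-2: Vv
V/II-2 un ·: VV|Vv
V/II-3 un I-1×I-2: Vv
V/II-4 un I-1×I-2: Vv
V/II-5 un ·: VV|Vv
V/III-1 un II-2×II-1: VV|Vv
V/III-2 un II-4×II-5: VV|Vv
⇒ V over [I-1,I-2,II-1,II-2,II-3,II-4,II-5,III-1,III-2]: 32 consistent
W/I-1 un ·: WW|Ww
W/I-2 un ·: WW|Ww
W/II-1 un I-1×I-2: WW|Ww
W/II-2 un ·: WW|Ww
W/II-3 un I-1×I-2: WW|Ww
W/II-4 un I-1×I-2: WW|Ww
W/II-5 un ·: WW|Ww
W/III-1 ? II-2×II-1: WW|Ww|ww
W/III-2 ? II-4×II-5: WW|Ww|ww
⇒ W over [I-1,I-2,II-1,II-2,II-3,II-4,II-5,III-1,III-2]: 393 consistent

II-4 ∈ {Vv WW, Vv Ww}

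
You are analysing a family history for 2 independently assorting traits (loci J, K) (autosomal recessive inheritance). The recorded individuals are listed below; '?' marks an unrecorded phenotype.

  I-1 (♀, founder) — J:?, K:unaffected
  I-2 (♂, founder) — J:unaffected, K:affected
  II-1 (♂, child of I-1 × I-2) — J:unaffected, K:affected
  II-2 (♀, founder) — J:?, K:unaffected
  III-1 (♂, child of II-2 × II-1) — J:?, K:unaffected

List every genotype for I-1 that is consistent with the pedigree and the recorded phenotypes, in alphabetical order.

I-1 ∈ {JJ Kk, Jj Kk, jj Kk}

J/I-1 ? ·: JJ|Jj|jj
J/I-2 un ·: JJ|Jj
J/II-1 un I-1×I-2: JJ|Jj
J/II-2 ? ·: JJ|Jj|jj
J/III-1 ? II-2×II-1: JJ|Jj|jj
⇒ J over [I-1,I-2,II-1,II-2,III-1]: 51 consistent
K/I-1 un ·: Kk
K/I-2 aff ·: kk
K/II-1 aff I-1×I-2: kk
K/II-2 un ·: KK|Kk
K/III-1 un II-2×II-1: Kk
⇒ K over [I-1,I-2,II-1,II-2,III-1]: 2 consistent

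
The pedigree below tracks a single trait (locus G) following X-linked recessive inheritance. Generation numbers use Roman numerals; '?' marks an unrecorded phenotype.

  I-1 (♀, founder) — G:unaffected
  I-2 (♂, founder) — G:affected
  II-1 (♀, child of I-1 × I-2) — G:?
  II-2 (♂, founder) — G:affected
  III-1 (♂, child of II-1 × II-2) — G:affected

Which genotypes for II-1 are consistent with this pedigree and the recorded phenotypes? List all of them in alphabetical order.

II-1 ∈ {X^GX^g, X^gX^g}

G/I-1 un ·: X^GX^G|X^GX^g
G/I-2 aff ·: X^gY
G/II-1 ? I-1×I-2: X^GX^g|X^gX^g
G/II-2 aff ·: X^gY
G/III-1 aff II-1×II-2: X^gY
⇒ G over [I-1,I-2,II-1,II-2,III-1]: 3 consistent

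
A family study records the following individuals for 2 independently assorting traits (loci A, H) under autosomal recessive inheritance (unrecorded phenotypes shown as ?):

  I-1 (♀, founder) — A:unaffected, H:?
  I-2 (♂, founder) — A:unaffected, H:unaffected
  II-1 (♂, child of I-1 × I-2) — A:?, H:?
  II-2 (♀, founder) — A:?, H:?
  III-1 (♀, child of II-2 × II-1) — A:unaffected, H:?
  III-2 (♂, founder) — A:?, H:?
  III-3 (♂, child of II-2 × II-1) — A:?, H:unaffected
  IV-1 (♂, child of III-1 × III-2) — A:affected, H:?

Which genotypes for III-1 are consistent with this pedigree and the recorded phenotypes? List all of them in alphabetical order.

III-1 ∈ {Aa HH, Aa Hh, Aa hh}

A/I-1 un ·: AA|Aa
A/I-2 un ·: AA|Aa
A/II-1 ? I-1×I-2: AA|Aa|aa
A/II-2 ? ·: AA|Aa|aa
A/III-1 un II-2×II-1: Aa
A/III-2 ? ·: Aa|aa
A/III-3 ? II-2×II-1: AA|Aa|aa
A/IV-1 aff III-1×III-2: aa
⇒ A over [I-1,I-2,II-1,II-2,III-1,III-2,III-3,IV-1]: 72 consistent
H/I-1 ? ·: HH|Hh|hh
H/I-2 un ·: HH|Hh
H/II-1 ? I-1×I-2: HH|Hh|hh
H/II-2 ? ·: HH|Hh|hh
H/III-1 ? II-2×II-1: HH|Hh|hh
H/III-2 ? ·: HH|Hh|hh
H/III-3 un II-2×II-1: HH|Hh
H/IV-1 ? III-1×III-2: HH|Hh|hh
⇒ H over [I-1,I-2,II-1,II-2,III-1,III-2,III-3,IV-1]: 483 consistent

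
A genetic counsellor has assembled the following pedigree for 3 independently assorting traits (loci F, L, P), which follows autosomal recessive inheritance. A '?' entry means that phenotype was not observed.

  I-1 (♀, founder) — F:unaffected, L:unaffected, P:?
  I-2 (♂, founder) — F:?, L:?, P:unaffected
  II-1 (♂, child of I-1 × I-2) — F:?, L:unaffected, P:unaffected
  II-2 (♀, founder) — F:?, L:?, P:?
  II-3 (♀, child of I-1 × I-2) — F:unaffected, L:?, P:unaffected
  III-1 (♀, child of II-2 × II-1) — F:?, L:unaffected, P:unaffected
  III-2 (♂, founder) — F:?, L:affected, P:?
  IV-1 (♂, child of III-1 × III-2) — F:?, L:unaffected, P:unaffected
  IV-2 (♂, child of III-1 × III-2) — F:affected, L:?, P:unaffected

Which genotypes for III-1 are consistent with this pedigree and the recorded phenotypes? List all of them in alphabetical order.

F/I-1 un ·: FF|Ff
F/I-2 ? ·: FF|Ff|ff
F/II-1 ? I-1×I-2: FF|Ff|ff
F/II-2 ? ·: FF|Ff|ff
F/II-3 un I-1×I-2: FF|Ff
F/III-1 ? II-2×II-1: Ff|ff
F/III-2 ? ·: Ff|ff
F/IV-1 ? III-1×III-2: FF|Ff|ff
F/IV-2 aff III-1×III-2: ff
⇒ F over [I-1,I-2,II-1,II-2,II-3,III-1,III-2,IV-1,IV-2]: 286 consistent
L/I-1 un ·: LL|Ll
L/I-2 ? ·: LL|Ll|ll
L/II-1 un I-1×I-2: LL|Ll
L/II-2 ? ·: LL|Ll|ll
L/II-3 ? I-1×I-2: LL|Ll|ll
L/III-1 un II-2×II-1: LL|Ll
L/III-2 aff ·: ll
L/IV-1 un III-1×III-2: Ll
L/IV-2 ? III-1×III-2: Ll|ll
⇒ L over [I-1,I-2,II-1,II-2,II-3,III-1,III-2,IV-1,IV-2]: 128 consistent
P/I-1 ? ·: PP|Pp|pp
P/I-2 un ·: PP|Pp
P/II-1 un I-1×I-2: PP|Pp
P/II-2 ? ·: PP|Pp|pp
P/II-3 un I-1×I-2: PP|Pp
P/III-1 un II-2×II-1: PP|Pp
P/III-2 ? ·: PP|Pp|pp
P/IV-1 un III-1×III-2: PP|Pp
P/IV-2 un III-1×III-2: PP|Pp
⇒ P over [I-1,I-2,II-1,II-2,II-3,III-1,III-2,IV-1,IV-2]: 522 consistent

III-1 ∈ {Ff LL PP, Ff LL Pp, Ff Ll PP, Ff Ll Pp, ff LL PP, ff LL Pp, ff Ll PP, ff Ll Pp}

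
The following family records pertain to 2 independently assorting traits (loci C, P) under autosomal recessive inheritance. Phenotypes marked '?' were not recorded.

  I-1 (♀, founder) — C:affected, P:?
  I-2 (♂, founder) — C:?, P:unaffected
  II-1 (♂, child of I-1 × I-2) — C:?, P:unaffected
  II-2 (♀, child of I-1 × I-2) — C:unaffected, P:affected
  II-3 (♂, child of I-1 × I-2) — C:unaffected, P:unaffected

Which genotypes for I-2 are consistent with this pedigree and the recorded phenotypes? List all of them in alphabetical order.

I-2 ∈ {CC Pp, Cc Pp}

C/I-1 aff ·: cc
C/I-2 ? ·: CC|Cc
C/II-1 ? I-1×I-2: Cc|cc
C/II-2 un I-1×I-2: Cc
C/II-3 un I-1×I-2: Cc
⇒ C over [I-1,I-2,II-1,II-2,II-3]: 3 consistent
P/I-1 ? ·: Pp|pp
P/I-2 un ·: Pp
P/II-1 un I-1×I-2: PP|Pp
P/II-2 aff I-1×I-2: pp
P/II-3 un I-1×I-2: PP|Pp
⇒ P over [I-1,I-2,II-1,II-2,II-3]: 5 consistent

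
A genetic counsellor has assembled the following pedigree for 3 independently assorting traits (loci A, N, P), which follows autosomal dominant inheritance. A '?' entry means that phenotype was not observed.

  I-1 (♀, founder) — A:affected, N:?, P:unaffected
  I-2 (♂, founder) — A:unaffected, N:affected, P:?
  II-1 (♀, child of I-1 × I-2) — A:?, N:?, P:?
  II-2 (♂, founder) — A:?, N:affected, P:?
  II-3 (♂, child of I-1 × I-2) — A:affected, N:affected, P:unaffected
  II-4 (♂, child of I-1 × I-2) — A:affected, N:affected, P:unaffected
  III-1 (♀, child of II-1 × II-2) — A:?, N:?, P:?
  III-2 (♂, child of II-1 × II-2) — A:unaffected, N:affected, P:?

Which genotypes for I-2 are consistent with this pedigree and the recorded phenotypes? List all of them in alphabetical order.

A/I-1 aff ·: Aa|AA
A/I-2 un ·: aa
A/II-1 ? I-1×I-2: aa|Aa
A/II-2 ? ·: aa|Aa
A/II-3 aff I-1×I-2: Aa
A/II-4 aff I-1×I-2: Aa
A/III-1 ? II-1×II-2: aa|Aa|AA
A/III-2 un II-1×II-2: aa
⇒ A over [I-1,I-2,II-1,II-2,II-3,II-4,III-1,III-2]: 13 consistent
N/I-1 ? ·: nn|Nn|NN
N/I-2 aff ·: Nn|NN
N/II-1 ? I-1×I-2: nn|Nn|NN
N/II-2 aff ·: Nn|NN
N/II-3 aff I-1×I-2: Nn|NN
N/II-4 aff I-1×I-2: Nn|NN
N/III-1 ? II-1×II-2: nn|Nn|NN
N/III-2 aff II-1×II-2: Nn|NN
⇒ N over [I-1,I-2,II-1,II-2,II-3,II-4,III-1,III-2]: 220 consistent
P/I-1 un ·: pp
P/I-2 ? ·: pp|Pp
P/II-1 ? I-1×I-2: pp|Pp
P/II-2 ? ·: pp|Pp|PP
P/II-3 un I-1×I-2: pp
P/II-4 un I-1×I-2: pp
P/III-1 ? II-1×II-2: pp|Pp|PP
P/III-2 ? II-1×II-2: pp|Pp|PP
⇒ P over [I-1,I-2,II-1,II-2,II-3,II-4,III-1,III-2]: 29 consistent

I-2 ∈ {aa NN Pp, aa NN pp, aa Nn Pp, aa Nn pp}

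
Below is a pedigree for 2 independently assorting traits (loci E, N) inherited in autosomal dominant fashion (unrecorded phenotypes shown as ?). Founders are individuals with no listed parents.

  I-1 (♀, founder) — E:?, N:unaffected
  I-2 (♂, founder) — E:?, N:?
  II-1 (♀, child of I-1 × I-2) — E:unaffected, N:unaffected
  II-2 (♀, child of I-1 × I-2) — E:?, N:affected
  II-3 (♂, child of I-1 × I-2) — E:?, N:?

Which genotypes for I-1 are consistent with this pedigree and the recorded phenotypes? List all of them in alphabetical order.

I-1 ∈ {Ee nn, ee nn}

E/I-1 ? ·: ee|Ee
E/I-2 ? ·: ee|Ee
E/II-1 un I-1×I-2: ee
E/II-2 ? I-1×I-2: ee|Ee|EE
E/II-3 ? I-1×I-2: ee|Ee|EE
⇒ E over [I-1,I-2,II-1,II-2,II-3]: 18 consistent
N/I-1 un ·: nn
N/I-2 ? ·: Nn
N/II-1 un I-1×I-2: nn
N/II-2 aff I-1×I-2: Nn
N/II-3 ? I-1×I-2: nn|Nn
⇒ N over [I-1,I-2,II-1,II-2,II-3]: 2 consistent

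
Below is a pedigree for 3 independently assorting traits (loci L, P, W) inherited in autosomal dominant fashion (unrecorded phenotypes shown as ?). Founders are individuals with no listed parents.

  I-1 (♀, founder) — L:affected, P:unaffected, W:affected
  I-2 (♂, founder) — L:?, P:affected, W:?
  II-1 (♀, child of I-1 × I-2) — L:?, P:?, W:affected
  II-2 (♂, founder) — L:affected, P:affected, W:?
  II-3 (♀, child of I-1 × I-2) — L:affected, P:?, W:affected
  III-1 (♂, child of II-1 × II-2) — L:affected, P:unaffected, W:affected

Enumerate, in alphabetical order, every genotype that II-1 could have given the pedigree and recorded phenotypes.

II-1 ∈ {LL Pp WW, LL Pp Ww, LL pp WW, LL pp Ww, Ll Pp WW, Ll Pp Ww, Ll pp WW, Ll pp Ww, ll Pp WW, ll Pp Ww, ll pp WW, ll pp Ww}

L/I-1 aff ·: Ll|LL
L/I-2 ? ·: ll|Ll|LL
L/II-1 ? I-1×I-2: ll|Ll|LL
L/II-2 aff ·: Ll|LL
L/II-3 aff I-1×I-2: Ll|LL
L/III-1 aff II-1×II-2: Ll|LL
⇒ L over [I-1,I-2,II-1,II-2,II-3,III-1]: 59 consistent
P/I-1 un ·: pp
P/I-2 aff ·: Pp|PP
P/II-1 ? I-1×I-2: pp|Pp
P/II-2 aff ·: Pp
P/II-3 ? I-1×I-2: pp|Pp
P/III-1 un II-1×II-2: pp
⇒ P over [I-1,I-2,II-1,II-2,II-3,III-1]: 5 consistent
W/I-1 aff ·: Ww|WW
W/I-2 ? ·: ww|Ww|WW
W/II-1 aff I-1×I-2: Ww|WW
W/II-2 ? ·: ww|Ww|WW
W/II-3 aff I-1×I-2: Ww|WW
W/III-1 aff II-1×II-2: Ww|WW
⇒ W over [I-1,I-2,II-1,II-2,II-3,III-1]: 68 consistent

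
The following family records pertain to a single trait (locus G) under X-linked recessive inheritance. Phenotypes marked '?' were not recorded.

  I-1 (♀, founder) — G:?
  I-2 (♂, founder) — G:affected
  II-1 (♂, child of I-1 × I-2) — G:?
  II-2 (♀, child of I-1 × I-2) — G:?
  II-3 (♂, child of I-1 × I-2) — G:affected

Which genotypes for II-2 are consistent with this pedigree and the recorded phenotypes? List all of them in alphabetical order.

G/I-1 ? ·: X^GX^g|X^gX^g
G/I-2 aff ·: X^gY
G/II-1 ? I-1×I-2: X^GY|X^gY
G/II-2 ? I-1×I-2: X^GX^g|X^gX^g
G/II-3 aff I-1×I-2: X^gY
⇒ G over [I-1,I-2,II-1,II-2,II-3]: 5 consistent

II-2 ∈ {X^GX^g, X^gX^g}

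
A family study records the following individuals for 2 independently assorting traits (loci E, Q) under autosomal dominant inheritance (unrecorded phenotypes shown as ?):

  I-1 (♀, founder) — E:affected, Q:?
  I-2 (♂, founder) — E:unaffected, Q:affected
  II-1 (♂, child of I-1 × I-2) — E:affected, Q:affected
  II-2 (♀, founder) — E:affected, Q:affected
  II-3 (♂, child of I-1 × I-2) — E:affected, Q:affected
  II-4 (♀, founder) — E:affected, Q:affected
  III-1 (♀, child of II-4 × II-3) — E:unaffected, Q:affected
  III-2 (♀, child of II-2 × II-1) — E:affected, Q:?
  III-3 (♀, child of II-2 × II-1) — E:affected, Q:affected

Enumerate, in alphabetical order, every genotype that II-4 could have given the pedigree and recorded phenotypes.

II-4 ∈ {Ee QQ, Ee Qq}

E/I-1 aff ·: Ee|EE
E/I-2 un ·: ee
E/II-1 aff I-1×I-2: Ee
E/II-2 aff ·: Ee|EE
E/II-3 aff I-1×I-2: Ee
E/II-4 aff ·: Ee
E/III-1 un II-4×II-3: ee
E/III-2 aff II-2×II-1: Ee|EE
E/III-3 aff II-2×II-1: Ee|EE
⇒ E over [I-1,I-2,II-1,II-2,II-3,II-4,III-1,III-2,III-3]: 16 consistent
Q/I-1 ? ·: qq|Qq|QQ
Q/I-2 aff ·: Qq|QQ
Q/II-1 aff I-1×I-2: Qq|QQ
Q/II-2 aff ·: Qq|QQ
Q/II-3 aff I-1×I-2: Qq|QQ
Q/II-4 aff ·: Qq|QQ
Q/III-1 aff II-4×II-3: Qq|QQ
Q/III-2 ? II-2×II-1: qq|Qq|QQ
Q/III-3 aff II-2×II-1: Qq|QQ
⇒ Q over [I-1,I-2,II-1,II-2,II-3,II-4,III-1,III-2,III-3]: 410 consistent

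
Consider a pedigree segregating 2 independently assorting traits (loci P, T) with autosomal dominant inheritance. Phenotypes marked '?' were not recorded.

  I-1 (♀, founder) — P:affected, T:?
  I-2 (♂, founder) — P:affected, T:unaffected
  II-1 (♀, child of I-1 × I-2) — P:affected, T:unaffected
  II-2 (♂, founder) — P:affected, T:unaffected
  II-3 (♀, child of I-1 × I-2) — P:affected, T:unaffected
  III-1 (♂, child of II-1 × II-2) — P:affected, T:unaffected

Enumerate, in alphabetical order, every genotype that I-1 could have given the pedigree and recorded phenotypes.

P/I-1 aff ·: Pp|PP
P/I-2 aff ·: Pp|PP
P/II-1 aff I-1×I-2: Pp|PP
P/II-2 aff ·: Pp|PP
P/II-3 aff I-1×I-2: Pp|PP
P/III-1 aff II-1×II-2: Pp|PP
⇒ P over [I-1,I-2,II-1,II-2,II-3,III-1]: 45 consistent
T/I-1 ? ·: tt|Tt
T/I-2 un ·: tt
T/II-1 un I-1×I-2: tt
T/II-2 un ·: tt
T/II-3 un I-1×I-2: tt
T/III-1 un II-1×II-2: tt
⇒ T over [I-1,I-2,II-1,II-2,II-3,III-1]: 2 consistent

I-1 ∈ {PP Tt, PP tt, Pp Tt, Pp tt}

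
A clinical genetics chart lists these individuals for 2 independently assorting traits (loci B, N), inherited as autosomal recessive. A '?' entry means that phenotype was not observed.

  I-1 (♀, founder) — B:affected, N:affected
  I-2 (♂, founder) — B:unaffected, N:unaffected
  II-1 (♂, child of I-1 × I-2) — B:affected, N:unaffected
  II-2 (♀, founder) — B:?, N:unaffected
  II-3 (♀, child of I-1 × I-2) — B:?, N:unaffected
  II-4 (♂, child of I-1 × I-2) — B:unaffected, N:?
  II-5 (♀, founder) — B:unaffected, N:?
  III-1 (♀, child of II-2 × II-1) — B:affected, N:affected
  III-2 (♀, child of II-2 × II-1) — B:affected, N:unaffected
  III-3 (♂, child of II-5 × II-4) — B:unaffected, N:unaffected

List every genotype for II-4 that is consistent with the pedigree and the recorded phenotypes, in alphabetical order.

B/I-1 aff ·: bb
B/I-2 un ·: Bb
B/II-1 aff I-1×I-2: bb
B/II-2 ? ·: Bb|bb
B/II-3 ? I-1×I-2: Bb|bb
B/II-4 un I-1×I-2: Bb
B/II-5 un ·: BB|Bb
B/III-1 aff II-2×II-1: bb
B/III-2 aff II-2×II-1: bb
B/III-3 un II-5×II-4: BB|Bb
⇒ B over [I-1,I-2,II-1,II-2,II-3,II-4,II-5,III-1,III-2,III-3]: 16 consistent
N/I-1 aff ·: nn
N/I-2 un ·: NN|Nn
N/II-1 un I-1×I-2: Nn
N/II-2 un ·: Nn
N/II-3 un I-1×I-2: Nn
N/II-4 ? I-1×I-2: Nn|nn
N/II-5 ? ·: NN|Nn|nn
N/III-1 aff II-2×II-1: nn
N/III-2 un II-2×II-1: NN|Nn
N/III-3 un II-5×II-4: NN|Nn
⇒ N over [I-1,I-2,II-1,II-2,II-3,II-4,II-5,III-1,III-2,III-3]: 24 consistent

II-4 ∈ {Bb Nn, Bb nn}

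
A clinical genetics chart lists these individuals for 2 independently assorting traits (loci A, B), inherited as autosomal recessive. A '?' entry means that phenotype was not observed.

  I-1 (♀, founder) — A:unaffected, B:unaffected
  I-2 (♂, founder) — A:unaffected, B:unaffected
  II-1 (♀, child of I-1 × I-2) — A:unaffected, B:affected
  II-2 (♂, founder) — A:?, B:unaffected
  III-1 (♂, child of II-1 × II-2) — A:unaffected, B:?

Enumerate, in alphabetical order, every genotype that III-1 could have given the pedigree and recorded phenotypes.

A/I-1 un ·: AA|Aa
A/I-2 un ·: AA|Aa
A/II-1 un I-1×I-2: AA|Aa
A/II-2 ? ·: AA|Aa|aa
A/III-1 un II-1×II-2: AA|Aa
⇒ A over [I-1,I-2,II-1,II-2,III-1]: 31 consistent
B/I-1 un ·: Bb
B/I-2 un ·: Bb
B/II-1 aff I-1×I-2: bb
B/II-2 un ·: BB|Bb
B/III-1 ? II-1×II-2: Bb|bb
⇒ B over [I-1,I-2,II-1,II-2,III-1]: 3 consistent

III-1 ∈ {AA Bb, AA bb, Aa Bb, Aa bb}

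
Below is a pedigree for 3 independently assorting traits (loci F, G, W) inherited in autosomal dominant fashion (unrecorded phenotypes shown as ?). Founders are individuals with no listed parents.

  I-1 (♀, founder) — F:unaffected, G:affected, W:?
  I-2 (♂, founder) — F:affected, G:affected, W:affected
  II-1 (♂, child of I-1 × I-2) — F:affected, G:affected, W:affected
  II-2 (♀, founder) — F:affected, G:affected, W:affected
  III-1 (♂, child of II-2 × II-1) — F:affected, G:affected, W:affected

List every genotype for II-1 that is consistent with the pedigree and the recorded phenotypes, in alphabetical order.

II-1 ∈ {Ff GG WW, Ff GG Ww, Ff Gg WW, Ff Gg Ww}

F/I-1 un ·: ff
F/I-2 aff ·: Ff|FF
F/II-1 aff I-1×I-2: Ff
F/II-2 aff ·: Ff|FF
F/III-1 aff II-2×II-1: Ff|FF
⇒ F over [I-1,I-2,II-1,II-2,III-1]: 8 consistent
G/I-1 aff ·: Gg|GG
G/I-2 aff ·: Gg|GG
G/II-1 aff I-1×I-2: Gg|GG
G/II-2 aff ·: Gg|GG
G/III-1 aff II-2×II-1: Gg|GG
⇒ G over [I-1,I-2,II-1,II-2,III-1]: 24 consistent
W/I-1 ? ·: ww|Ww|WW
W/I-2 aff ·: Ww|WW
W/II-1 aff I-1×I-2: Ww|WW
W/II-2 aff ·: Ww|WW
W/III-1 aff II-2×II-1: Ww|WW
⇒ W over [I-1,I-2,II-1,II-2,III-1]: 32 consistent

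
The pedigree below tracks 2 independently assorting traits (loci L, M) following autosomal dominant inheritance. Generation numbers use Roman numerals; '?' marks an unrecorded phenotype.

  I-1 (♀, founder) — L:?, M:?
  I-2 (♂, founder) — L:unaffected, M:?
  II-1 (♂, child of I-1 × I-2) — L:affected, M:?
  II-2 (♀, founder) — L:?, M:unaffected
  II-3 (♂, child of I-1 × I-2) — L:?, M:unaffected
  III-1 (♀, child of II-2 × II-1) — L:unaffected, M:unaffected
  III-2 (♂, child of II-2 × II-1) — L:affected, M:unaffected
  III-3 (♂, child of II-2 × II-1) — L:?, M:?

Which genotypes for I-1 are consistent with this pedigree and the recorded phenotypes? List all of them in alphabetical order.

I-1 ∈ {LL Mm, LL mm, Ll Mm, Ll mm}

L/I-1 ? ·: Ll|LL
L/I-2 un ·: ll
L/II-1 aff I-1×I-2: Ll
L/II-2 ? ·: ll|Ll
L/II-3 ? I-1×I-2: ll|Ll
L/III-1 un II-2×II-1: ll
L/III-2 aff II-2×II-1: Ll|LL
L/III-3 ? II-2×II-1: ll|Ll|LL
⇒ L over [I-1,I-2,II-1,II-2,II-3,III-1,III-2,III-3]: 24 consistent
M/I-1 ? ·: mm|Mm
M/I-2 ? ·: mm|Mm
M/II-1 ? I-1×I-2: mm|Mm
M/II-2 un ·: mm
M/II-3 un I-1×I-2: mm
M/III-1 un II-2×II-1: mm
M/III-2 un II-2×II-1: mm
M/III-3 ? II-2×II-1: mm|Mm
⇒ M over [I-1,I-2,II-1,II-2,II-3,III-1,III-2,III-3]: 10 consistent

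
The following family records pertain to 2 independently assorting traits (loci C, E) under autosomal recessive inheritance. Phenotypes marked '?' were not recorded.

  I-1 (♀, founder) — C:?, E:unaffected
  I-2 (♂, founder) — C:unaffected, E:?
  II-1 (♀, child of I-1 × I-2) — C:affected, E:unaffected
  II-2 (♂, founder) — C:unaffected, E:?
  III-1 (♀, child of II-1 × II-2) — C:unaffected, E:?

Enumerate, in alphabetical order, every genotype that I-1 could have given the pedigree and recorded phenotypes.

I-1 ∈ {Cc EE, Cc Ee, cc EE, cc Ee}

C/I-1 ? ·: Cc|cc
C/I-2 un ·: Cc
C/II-1 aff I-1×I-2: cc
C/II-2 un ·: CC|Cc
C/III-1 un II-1×II-2: Cc
⇒ C over [I-1,I-2,II-1,II-2,III-1]: 4 consistent
E/I-1 un ·: EE|Ee
E/I-2 ? ·: EE|Ee|ee
E/II-1 un I-1×I-2: EE|Ee
E/II-2 ? ·: EE|Ee|ee
E/III-1 ? II-1×II-2: EE|Ee|ee
⇒ E over [I-1,I-2,II-1,II-2,III-1]: 51 consistent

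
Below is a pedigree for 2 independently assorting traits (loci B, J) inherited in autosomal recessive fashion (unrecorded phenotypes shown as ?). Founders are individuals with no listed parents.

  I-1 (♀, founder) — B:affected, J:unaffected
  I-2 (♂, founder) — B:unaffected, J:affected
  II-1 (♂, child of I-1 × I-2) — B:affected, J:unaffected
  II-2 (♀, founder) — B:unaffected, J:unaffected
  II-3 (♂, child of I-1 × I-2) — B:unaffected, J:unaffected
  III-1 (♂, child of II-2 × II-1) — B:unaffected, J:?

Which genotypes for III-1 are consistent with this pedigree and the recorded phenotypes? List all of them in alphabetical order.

III-1 ∈ {Bb JJ, Bb Jj, Bb jj}

B/I-1 aff ·: bb
B/I-2 un ·: Bb
B/II-1 aff I-1×I-2: bb
B/II-2 un ·: BB|Bb
B/II-3 un I-1×I-2: Bb
B/III-1 un II-2×II-1: Bb
⇒ B over [I-1,I-2,II-1,II-2,II-3,III-1]: 2 consistent
J/I-1 un ·: JJ|Jj
J/I-2 aff ·: jj
J/II-1 un I-1×I-2: Jj
J/II-2 un ·: JJ|Jj
J/II-3 un I-1×I-2: Jj
J/III-1 ? II-2×II-1: JJ|Jj|jj
⇒ J over [I-1,I-2,II-1,II-2,II-3,III-1]: 10 consistent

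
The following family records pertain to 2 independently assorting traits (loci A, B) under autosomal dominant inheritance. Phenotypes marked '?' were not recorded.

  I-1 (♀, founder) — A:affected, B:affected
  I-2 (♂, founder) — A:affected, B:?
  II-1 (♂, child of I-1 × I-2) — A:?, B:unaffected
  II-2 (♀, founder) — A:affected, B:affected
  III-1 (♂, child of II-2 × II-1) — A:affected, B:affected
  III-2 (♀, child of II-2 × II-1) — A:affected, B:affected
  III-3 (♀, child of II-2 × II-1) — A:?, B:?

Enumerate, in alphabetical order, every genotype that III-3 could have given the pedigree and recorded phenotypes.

A/I-1 aff ·: Aa|AA
A/I-2 aff ·: Aa|AA
A/II-1 ? I-1×I-2: aa|Aa|AA
A/II-2 aff ·: Aa|AA
A/III-1 aff II-2×II-1: Aa|AA
A/III-2 aff II-2×II-1: Aa|AA
A/III-3 ? II-2×II-1: aa|Aa|AA
⇒ A over [I-1,I-2,II-1,II-2,III-1,III-2,III-3]: 99 consistent
B/I-1 aff ·: Bb
B/I-2 ? ·: bb|Bb
B/II-1 un I-1×I-2: bb
B/II-2 aff ·: Bb|BB
B/III-1 aff II-2×II-1: Bb
B/III-2 aff II-2×II-1: Bb
B/III-3 ? II-2×II-1: bb|Bb
⇒ B over [I-1,I-2,II-1,II-2,III-1,III-2,III-3]: 6 consistent

III-3 ∈ {AA Bb, AA bb, Aa Bb, Aa bb, aa Bb, aa bb}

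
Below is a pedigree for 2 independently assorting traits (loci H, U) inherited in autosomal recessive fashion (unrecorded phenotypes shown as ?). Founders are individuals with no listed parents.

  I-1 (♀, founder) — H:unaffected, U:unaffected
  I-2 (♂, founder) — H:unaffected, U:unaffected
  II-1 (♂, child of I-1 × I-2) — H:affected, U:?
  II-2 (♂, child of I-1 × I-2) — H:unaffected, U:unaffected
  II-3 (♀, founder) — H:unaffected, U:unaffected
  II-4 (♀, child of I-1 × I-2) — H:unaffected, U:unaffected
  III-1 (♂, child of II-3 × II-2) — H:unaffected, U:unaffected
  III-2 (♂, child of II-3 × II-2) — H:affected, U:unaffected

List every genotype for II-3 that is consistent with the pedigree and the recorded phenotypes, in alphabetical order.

II-3 ∈ {Hh UU, Hh Uu}

H/I-1 un ·: Hh
H/I-2 un ·: Hh
H/II-1 aff I-1×I-2: hh
H/II-2 un I-1×I-2: Hh
H/II-3 un ·: Hh
H/II-4 un I-1×I-2: HH|Hh
H/III-1 un II-3×II-2: HH|Hh
H/III-2 aff II-3×II-2: hh
⇒ H over [I-1,I-2,II-1,II-2,II-3,II-4,III-1,III-2]: 4 consistent
U/I-1 un ·: UU|Uu
U/I-2 un ·: UU|Uu
U/II-1 ? I-1×I-2: UU|Uu|uu
U/II-2 un I-1×I-2: UU|Uu
U/II-3 un ·: UU|Uu
U/II-4 un I-1×I-2: UU|Uu
U/III-1 un II-3×II-2: UU|Uu
U/III-2 un II-3×II-2: UU|Uu
⇒ U over [I-1,I-2,II-1,II-2,II-3,II-4,III-1,III-2]: 187 consistent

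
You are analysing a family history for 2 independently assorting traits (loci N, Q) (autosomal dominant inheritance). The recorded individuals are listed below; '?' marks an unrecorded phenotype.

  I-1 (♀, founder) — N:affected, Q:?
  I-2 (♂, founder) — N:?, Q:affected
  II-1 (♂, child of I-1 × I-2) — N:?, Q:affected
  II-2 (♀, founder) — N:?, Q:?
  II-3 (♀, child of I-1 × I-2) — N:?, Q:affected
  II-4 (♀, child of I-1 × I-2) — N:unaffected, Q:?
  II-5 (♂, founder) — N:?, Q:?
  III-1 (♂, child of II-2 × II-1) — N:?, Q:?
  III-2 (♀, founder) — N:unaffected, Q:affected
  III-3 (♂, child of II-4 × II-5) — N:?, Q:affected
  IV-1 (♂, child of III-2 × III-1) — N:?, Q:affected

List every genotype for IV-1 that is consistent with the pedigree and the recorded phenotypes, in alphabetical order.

N/I-1 aff ·: Nn
N/I-2 ? ·: nn|Nn
N/II-1 ? I-1×I-2: nn|Nn|NN
N/II-2 ? ·: nn|Nn|NN
N/II-3 ? I-1×I-2: nn|Nn|NN
N/II-4 un I-1×I-2: nn
N/II-5 ? ·: nn|Nn|NN
N/III-1 ? II-2×II-1: nn|Nn|NN
N/III-2 un ·: nn
N/III-3 ? II-4×II-5: nn|Nn
N/IV-1 ? III-2×III-1: nn|Nn
⇒ N over [I-1,I-2,II-1,II-2,II-3,II-4,II-5,III-1,III-2,III-3,IV-1]: 392 consistent
Q/I-1 ? ·: qq|Qq|QQ
Q/I-2 aff ·: Qq|QQ
Q/II-1 aff I-1×I-2: Qq|QQ
Q/II-2 ? ·: qq|Qq|QQ
Q/II-3 aff I-1×I-2: Qq|QQ
Q/II-4 ? I-1×I-2: qq|Qq|QQ
Q/II-5 ? ·: qq|Qq|QQ
Q/III-1 ? II-2×II-1: qq|Qq|QQ
Q/III-2 aff ·: Qq|QQ
Q/III-3 aff II-4×II-5: Qq|QQ
Q/IV-1 aff III-2×III-1: Qq|QQ
⇒ Q over [I-1,I-2,II-1,II-2,II-3,II-4,II-5,III-1,III-2,III-3,IV-1]: 2408 consistent

IV-1 ∈ {Nn QQ, Nn Qq, nn QQ, nn Qq}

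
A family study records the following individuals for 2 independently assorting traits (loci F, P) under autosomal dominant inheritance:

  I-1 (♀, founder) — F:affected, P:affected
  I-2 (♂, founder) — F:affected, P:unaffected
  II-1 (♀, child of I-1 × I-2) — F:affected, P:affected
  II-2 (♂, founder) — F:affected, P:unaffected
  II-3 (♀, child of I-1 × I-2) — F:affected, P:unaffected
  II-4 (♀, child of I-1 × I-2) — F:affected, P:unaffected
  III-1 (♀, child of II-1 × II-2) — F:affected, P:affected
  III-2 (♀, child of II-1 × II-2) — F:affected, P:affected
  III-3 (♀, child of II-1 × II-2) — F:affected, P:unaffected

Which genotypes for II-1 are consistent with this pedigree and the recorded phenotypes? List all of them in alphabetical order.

II-1 ∈ {FF Pp, Ff Pp}

F/I-1 aff ·: Ff|FF
F/I-2 aff ·: Ff|FF
F/II-1 aff I-1×I-2: Ff|FF
F/II-2 aff ·: Ff|FF
F/II-3 aff I-1×I-2: Ff|FF
F/II-4 aff I-1×I-2: Ff|FF
F/III-1 aff II-1×II-2: Ff|FF
F/III-2 aff II-1×II-2: Ff|FF
F/III-3 aff II-1×II-2: Ff|FF
⇒ F over [I-1,I-2,II-1,II-2,II-3,II-4,III-1,III-2,III-3]: 309 consistent
P/I-1 aff ·: Pp
P/I-2 un ·: pp
P/II-1 aff I-1×I-2: Pp
P/II-2 un ·: pp
P/II-3 un I-1×I-2: pp
P/II-4 un I-1×I-2: pp
P/III-1 aff II-1×II-2: Pp
P/III-2 aff II-1×II-2: Pp
P/III-3 un II-1×II-2: pp
⇒ P over [I-1,I-2,II-1,II-2,II-3,II-4,III-1,III-2,III-3]: 1 consistent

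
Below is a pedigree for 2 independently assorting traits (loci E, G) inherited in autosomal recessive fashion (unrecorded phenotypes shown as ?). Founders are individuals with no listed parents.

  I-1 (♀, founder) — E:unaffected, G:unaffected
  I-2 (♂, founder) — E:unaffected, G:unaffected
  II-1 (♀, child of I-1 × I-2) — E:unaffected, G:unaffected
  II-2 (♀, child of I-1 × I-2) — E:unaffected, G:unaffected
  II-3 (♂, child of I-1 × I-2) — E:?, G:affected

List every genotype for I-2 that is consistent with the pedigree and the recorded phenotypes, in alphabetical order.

E/I-1 un ·: EE|Ee
E/I-2 un ·: EE|Ee
E/II-1 un I-1×I-2: EE|Ee
E/II-2 un I-1×I-2: EE|Ee
E/II-3 ? I-1×I-2: EE|Ee|ee
⇒ E over [I-1,I-2,II-1,II-2,II-3]: 29 consistent
G/I-1 un ·: Gg
G/I-2 un ·: Gg
G/II-1 un I-1×I-2: GG|Gg
G/II-2 un I-1×I-2: GG|Gg
G/II-3 aff I-1×I-2: gg
⇒ G over [I-1,I-2,II-1,II-2,II-3]: 4 consistent

I-2 ∈ {EE Gg, Ee Gg}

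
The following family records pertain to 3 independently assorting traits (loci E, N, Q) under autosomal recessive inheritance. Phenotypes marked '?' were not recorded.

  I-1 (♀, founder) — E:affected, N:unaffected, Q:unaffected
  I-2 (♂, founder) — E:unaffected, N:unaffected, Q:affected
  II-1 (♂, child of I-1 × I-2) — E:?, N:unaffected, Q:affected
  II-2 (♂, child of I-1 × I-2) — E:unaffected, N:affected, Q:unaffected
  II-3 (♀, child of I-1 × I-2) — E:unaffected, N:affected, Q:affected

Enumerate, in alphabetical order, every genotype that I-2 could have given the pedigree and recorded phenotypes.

E/I-1 aff ·: ee
E/I-2 un ·: EE|Ee
E/II-1 ? I-1×I-2: Ee|ee
E/II-2 un I-1×I-2: Ee
E/II-3 un I-1×I-2: Ee
⇒ E over [I-1,I-2,II-1,II-2,II-3]: 3 consistent
N/I-1 un ·: Nn
N/I-2 un ·: Nn
N/II-1 un I-1×I-2: NN|Nn
N/II-2 aff I-1×I-2: nn
N/II-3 aff I-1×I-2: nn
⇒ N over [I-1,I-2,II-1,II-2,II-3]: 2 consistent
Q/I-1 un ·: Qq
Q/I-2 aff ·: qq
Q/II-1 aff I-1×I-2: qq
Q/II-2 un I-1×I-2: Qq
Q/II-3 aff I-1×I-2: qq
⇒ Q over [I-1,I-2,II-1,II-2,II-3]: 1 consistent

I-2 ∈ {EE Nn qq, Ee Nn qq}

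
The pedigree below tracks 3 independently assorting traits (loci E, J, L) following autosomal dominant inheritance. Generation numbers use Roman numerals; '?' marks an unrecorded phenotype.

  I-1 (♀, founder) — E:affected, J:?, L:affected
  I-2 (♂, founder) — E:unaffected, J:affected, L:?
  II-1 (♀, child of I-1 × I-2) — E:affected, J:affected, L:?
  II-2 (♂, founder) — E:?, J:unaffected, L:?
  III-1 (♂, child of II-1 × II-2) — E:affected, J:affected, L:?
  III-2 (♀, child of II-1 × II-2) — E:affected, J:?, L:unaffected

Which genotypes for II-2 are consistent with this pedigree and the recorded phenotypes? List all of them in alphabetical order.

II-2 ∈ {EE jj Ll, EE jj ll, Ee jj Ll, Ee jj ll, ee jj Ll, ee jj ll}

E/I-1 aff ·: Ee|EE
E/I-2 un ·: ee
E/II-1 aff I-1×I-2: Ee
E/II-2 ? ·: ee|Ee|EE
E/III-1 aff II-1×II-2: Ee|EE
E/III-2 aff II-1×II-2: Ee|EE
⇒ E over [I-1,I-2,II-1,II-2,III-1,III-2]: 18 consistent
J/I-1 ? ·: jj|Jj|JJ
J/I-2 aff ·: Jj|JJ
J/II-1 aff I-1×I-2: Jj|JJ
J/II-2 un ·: jj
J/III-1 aff II-1×II-2: Jj
J/III-2 ? II-1×II-2: jj|Jj
⇒ J over [I-1,I-2,II-1,II-2,III-1,III-2]: 14 consistent
L/I-1 aff ·: Ll|LL
L/I-2 ? ·: ll|Ll|LL
L/II-1 ? I-1×I-2: ll|Ll
L/II-2 ? ·: ll|Ll
L/III-1 ? II-1×II-2: ll|Ll|LL
L/III-2 un II-1×II-2: ll
⇒ L over [I-1,I-2,II-1,II-2,III-1,III-2]: 31 consistent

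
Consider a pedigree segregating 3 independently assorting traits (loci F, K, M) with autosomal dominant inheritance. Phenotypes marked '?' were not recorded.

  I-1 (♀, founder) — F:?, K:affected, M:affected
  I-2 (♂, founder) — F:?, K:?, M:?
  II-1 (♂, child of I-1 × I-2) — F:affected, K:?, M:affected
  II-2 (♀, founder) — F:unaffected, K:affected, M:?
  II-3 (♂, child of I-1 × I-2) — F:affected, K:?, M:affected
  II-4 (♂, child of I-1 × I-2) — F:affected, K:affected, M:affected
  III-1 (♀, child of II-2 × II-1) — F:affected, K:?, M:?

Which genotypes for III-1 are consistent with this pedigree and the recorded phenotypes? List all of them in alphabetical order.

F/I-1 ? ·: ff|Ff|FF
F/I-2 ? ·: ff|Ff|FF
F/II-1 aff I-1×I-2: Ff|FF
F/II-2 un ·: ff
F/II-3 aff I-1×I-2: Ff|FF
F/II-4 aff I-1×I-2: Ff|FF
F/III-1 aff II-2×II-1: Ff
⇒ F over [I-1,I-2,II-1,II-2,II-3,II-4,III-1]: 29 consistent
K/I-1 aff ·: Kk|KK
K/I-2 ? ·: kk|Kk|KK
K/II-1 ? I-1×I-2: kk|Kk|KK
K/II-2 aff ·: Kk|KK
K/II-3 ? I-1×I-2: kk|Kk|KK
K/II-4 aff I-1×I-2: Kk|KK
K/III-1 ? II-2×II-1: kk|Kk|KK
⇒ K over [I-1,I-2,II-1,II-2,II-3,II-4,III-1]: 154 consistent
M/I-1 aff ·: Mm|MM
M/I-2 ? ·: mm|Mm|MM
M/II-1 aff I-1×I-2: Mm|MM
M/II-2 ? ·: mm|Mm|MM
M/II-3 aff I-1×I-2: Mm|MM
M/II-4 aff I-1×I-2: Mm|MM
M/III-1 ? II-2×II-1: mm|Mm|MM
⇒ M over [I-1,I-2,II-1,II-2,II-3,II-4,III-1]: 150 consistent

III-1 ∈ {Ff KK MM, Ff KK Mm, Ff KK mm, Ff Kk MM, Ff Kk Mm, Ff Kk mm, Ff kk MM, Ff kk Mm, Ff kk mm}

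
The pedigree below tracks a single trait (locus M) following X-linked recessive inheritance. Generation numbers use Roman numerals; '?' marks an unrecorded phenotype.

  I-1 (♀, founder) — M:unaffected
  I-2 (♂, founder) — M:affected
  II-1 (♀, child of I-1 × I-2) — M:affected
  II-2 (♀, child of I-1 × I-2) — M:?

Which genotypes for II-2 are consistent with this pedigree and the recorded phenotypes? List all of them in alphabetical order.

M/I-1 un ·: X^MX^m
M/I-2 aff ·: X^mY
M/II-1 aff I-1×I-2: X^mX^m
M/II-2 ? I-1×I-2: X^MX^m|X^mX^m
⇒ M over [I-1,I-2,II-1,II-2]: 2 consistent

II-2 ∈ {X^MX^m, X^mX^m}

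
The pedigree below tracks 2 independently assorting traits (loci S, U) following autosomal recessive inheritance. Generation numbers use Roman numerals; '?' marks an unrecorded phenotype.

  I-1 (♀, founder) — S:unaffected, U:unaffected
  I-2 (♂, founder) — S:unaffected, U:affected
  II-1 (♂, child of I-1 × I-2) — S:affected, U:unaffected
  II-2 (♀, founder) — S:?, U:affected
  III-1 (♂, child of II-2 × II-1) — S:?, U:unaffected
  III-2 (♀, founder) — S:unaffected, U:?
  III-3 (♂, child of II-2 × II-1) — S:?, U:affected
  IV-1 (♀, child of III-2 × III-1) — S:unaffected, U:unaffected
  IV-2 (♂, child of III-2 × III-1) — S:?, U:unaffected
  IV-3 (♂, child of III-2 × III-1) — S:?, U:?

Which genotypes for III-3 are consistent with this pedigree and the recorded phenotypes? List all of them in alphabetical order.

III-3 ∈ {Ss uu, ss uu}

S/I-1 un ·: Ss
S/I-2 un ·: Ss
S/II-1 aff I-1×I-2: ss
S/II-2 ? ·: SS|Ss|ss
S/III-1 ? II-2×II-1: Ss|ss
S/III-2 un ·: SS|Ss
S/III-3 ? II-2×II-1: Ss|ss
S/IV-1 un III-2×III-1: SS|Ss
S/IV-2 ? III-2×III-1: SS|Ss|ss
S/IV-3 ? III-2×III-1: SS|Ss|ss
⇒ S over [I-1,I-2,II-1,II-2,III-1,III-2,III-3,IV-1,IV-2,IV-3]: 93 consistent
U/I-1 un ·: UU|Uu
U/I-2 aff ·: uu
U/II-1 un I-1×I-2: Uu
U/II-2 aff ·: uu
U/III-1 un II-2×II-1: Uu
U/III-2 ? ·: UU|Uu|uu
U/III-3 aff II-2×II-1: uu
U/IV-1 un III-2×III-1: UU|Uu
U/IV-2 un III-2×III-1: UU|Uu
U/IV-3 ? III-2×III-1: UU|Uu|uu
⇒ U over [I-1,I-2,II-1,II-2,III-1,III-2,III-3,IV-1,IV-2,IV-3]: 44 consistent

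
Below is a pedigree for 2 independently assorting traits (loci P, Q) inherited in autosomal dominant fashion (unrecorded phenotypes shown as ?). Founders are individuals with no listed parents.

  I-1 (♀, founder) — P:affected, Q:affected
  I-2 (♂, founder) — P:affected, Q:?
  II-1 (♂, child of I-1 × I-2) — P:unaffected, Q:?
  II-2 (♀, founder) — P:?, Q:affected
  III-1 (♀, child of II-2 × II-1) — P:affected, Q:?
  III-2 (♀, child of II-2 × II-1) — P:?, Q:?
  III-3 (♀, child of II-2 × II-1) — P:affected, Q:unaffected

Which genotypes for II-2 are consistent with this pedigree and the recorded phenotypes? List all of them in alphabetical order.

P/I-1 aff ·: Pp
P/I-2 aff ·: Pp
P/II-1 un I-1×I-2: pp
P/II-2 ? ·: Pp|PP
P/III-1 aff II-2×II-1: Pp
P/III-2 ? II-2×II-1: pp|Pp
P/III-3 aff II-2×II-1: Pp
⇒ P over [I-1,I-2,II-1,II-2,III-1,III-2,III-3]: 3 consistent
Q/I-1 aff ·: Qq|QQ
Q/I-2 ? ·: qq|Qq|QQ
Q/II-1 ? I-1×I-2: qq|Qq
Q/II-2 aff ·: Qq
Q/III-1 ? II-2×II-1: qq|Qq|QQ
Q/III-2 ? II-2×II-1: qq|Qq|QQ
Q/III-3 un II-2×II-1: qq
⇒ Q over [I-1,I-2,II-1,II-2,III-1,III-2,III-3]: 53 consistent

II-2 ∈ {PP Qq, Pp Qq}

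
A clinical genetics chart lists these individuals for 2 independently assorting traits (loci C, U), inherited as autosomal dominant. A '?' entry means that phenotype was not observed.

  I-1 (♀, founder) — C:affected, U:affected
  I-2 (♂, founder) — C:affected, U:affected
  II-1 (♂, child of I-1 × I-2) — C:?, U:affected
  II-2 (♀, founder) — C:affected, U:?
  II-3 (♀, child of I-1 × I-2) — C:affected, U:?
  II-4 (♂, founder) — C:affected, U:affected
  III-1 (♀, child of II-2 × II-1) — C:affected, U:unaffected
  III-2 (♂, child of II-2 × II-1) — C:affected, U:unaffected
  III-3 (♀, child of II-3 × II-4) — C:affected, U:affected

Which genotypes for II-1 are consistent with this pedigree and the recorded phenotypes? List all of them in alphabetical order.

C/I-1 aff ·: Cc|CC
C/I-2 aff ·: Cc|CC
C/II-1 ? I-1×I-2: cc|Cc|CC
C/II-2 aff ·: Cc|CC
C/II-3 aff I-1×I-2: Cc|CC
C/II-4 aff ·: Cc|CC
C/III-1 aff II-2×II-1: Cc|CC
C/III-2 aff II-2×II-1: Cc|CC
C/III-3 aff II-3×II-4: Cc|CC
⇒ C over [I-1,I-2,II-1,II-2,II-3,II-4,III-1,III-2,III-3]: 302 consistent
U/I-1 aff ·: Uu|UU
U/I-2 aff ·: Uu|UU
U/II-1 aff I-1×I-2: Uu
U/II-2 ? ·: uu|Uu
U/II-3 ? I-1×I-2: uu|Uu|UU
U/II-4 aff ·: Uu|UU
U/III-1 un II-2×II-1: uu
U/III-2 un II-2×II-1: uu
U/III-3 aff II-3×II-4: Uu|UU
⇒ U over [I-1,I-2,II-1,II-2,II-3,II-4,III-1,III-2,III-3]: 46 consistent

II-1 ∈ {CC Uu, Cc Uu, cc Uu}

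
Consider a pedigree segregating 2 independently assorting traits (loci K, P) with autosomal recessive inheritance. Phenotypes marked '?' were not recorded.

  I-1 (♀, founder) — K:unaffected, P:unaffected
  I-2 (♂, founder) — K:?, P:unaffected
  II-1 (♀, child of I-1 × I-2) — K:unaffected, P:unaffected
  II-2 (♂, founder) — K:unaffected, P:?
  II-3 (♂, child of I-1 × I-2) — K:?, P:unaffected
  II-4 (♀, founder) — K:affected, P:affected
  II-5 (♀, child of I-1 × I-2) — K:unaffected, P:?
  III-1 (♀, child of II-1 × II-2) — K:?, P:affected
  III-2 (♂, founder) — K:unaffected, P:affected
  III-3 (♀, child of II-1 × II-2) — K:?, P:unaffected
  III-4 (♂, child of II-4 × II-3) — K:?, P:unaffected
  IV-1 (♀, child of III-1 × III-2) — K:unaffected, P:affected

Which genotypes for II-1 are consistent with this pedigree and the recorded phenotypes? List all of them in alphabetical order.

II-1 ∈ {KK Pp, Kk Pp}

K/I-1 un ·: KK|Kk
K/I-2 ? ·: KK|Kk|kk
K/II-1 un I-1×I-2: KK|Kk
K/II-2 un ·: KK|Kk
K/II-3 ? I-1×I-2: KK|Kk|kk
K/II-4 aff ·: kk
K/II-5 un I-1×I-2: KK|Kk
K/III-1 ? II-1×II-2: KK|Kk|kk
K/III-2 un ·: KK|Kk
K/III-3 ? II-1×II-2: KK|Kk|kk
K/III-4 ? II-4×II-3: Kk|kk
K/IV-1 un III-1×III-2: KK|Kk
⇒ K over [I-1,I-2,II-1,II-2,II-3,II-4,II-5,III-1,III-2,III-3,III-4,IV-1]: 1382 consistent
P/I-1 un ·: PP|Pp
P/I-2 un ·: PP|Pp
P/II-1 un I-1×I-2: Pp
P/II-2 ? ·: Pp|pp
P/II-3 un I-1×I-2: PP|Pp
P/II-4 aff ·: pp
P/II-5 ? I-1×I-2: PP|Pp|pp
P/III-1 aff II-1×II-2: pp
P/III-2 aff ·: pp
P/III-3 un II-1×II-2: PP|Pp
P/III-4 un II-4×II-3: Pp
P/IV-1 aff III-1×III-2: pp
⇒ P over [I-1,I-2,II-1,II-2,II-3,II-4,II-5,III-1,III-2,III-3,III-4,IV-1]: 42 consistent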